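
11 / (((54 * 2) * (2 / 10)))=55 / 108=0.51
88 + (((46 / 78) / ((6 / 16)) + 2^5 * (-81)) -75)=-301559 / 117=-2577.43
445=445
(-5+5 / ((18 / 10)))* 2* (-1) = 40 / 9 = 4.44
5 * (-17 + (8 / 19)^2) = -30365 / 361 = -84.11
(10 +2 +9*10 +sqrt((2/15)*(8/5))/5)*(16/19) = 85.97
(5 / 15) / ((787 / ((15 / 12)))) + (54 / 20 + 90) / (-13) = -7.13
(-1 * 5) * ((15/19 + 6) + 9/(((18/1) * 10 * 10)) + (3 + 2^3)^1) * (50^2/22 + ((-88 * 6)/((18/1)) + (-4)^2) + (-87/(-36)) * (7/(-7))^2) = -916846021/100320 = -9139.21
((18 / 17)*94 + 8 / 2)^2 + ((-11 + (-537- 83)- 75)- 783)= 2667279 / 289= 9229.34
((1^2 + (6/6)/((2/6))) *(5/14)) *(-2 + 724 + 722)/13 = 14440/91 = 158.68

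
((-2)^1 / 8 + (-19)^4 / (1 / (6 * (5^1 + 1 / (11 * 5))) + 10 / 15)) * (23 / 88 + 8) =33030485285 / 21472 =1538305.02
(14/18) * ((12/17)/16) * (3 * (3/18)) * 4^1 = 7/102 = 0.07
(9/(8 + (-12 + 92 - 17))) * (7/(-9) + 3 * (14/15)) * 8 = 728/355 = 2.05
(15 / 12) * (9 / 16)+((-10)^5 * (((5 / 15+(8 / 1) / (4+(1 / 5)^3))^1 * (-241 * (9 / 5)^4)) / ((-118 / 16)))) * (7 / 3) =-117571865443335 / 630592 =-186446807.83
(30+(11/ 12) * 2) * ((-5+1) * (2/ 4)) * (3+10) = -2483/ 3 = -827.67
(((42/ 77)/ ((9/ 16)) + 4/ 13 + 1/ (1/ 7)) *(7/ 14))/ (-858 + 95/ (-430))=-152693/ 31663203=-0.00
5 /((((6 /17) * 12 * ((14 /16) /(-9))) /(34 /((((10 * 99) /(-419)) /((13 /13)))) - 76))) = 760631 /693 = 1097.59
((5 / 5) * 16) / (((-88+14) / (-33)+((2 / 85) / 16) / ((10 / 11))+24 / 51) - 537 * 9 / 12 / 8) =-7180800 / 21375949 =-0.34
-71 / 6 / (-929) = 71 / 5574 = 0.01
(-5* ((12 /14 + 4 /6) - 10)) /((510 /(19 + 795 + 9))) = 73247 /1071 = 68.39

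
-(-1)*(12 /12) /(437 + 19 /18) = 18 /7885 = 0.00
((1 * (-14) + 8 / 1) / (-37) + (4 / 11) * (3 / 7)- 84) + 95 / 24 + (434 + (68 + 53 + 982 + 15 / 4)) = 1461.03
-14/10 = -7/5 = -1.40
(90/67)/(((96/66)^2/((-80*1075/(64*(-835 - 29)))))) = 0.99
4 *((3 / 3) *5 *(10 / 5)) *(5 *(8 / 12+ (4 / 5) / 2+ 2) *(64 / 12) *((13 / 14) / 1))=191360 / 63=3037.46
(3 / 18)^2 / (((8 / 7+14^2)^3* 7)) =49 / 94610592000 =0.00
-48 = -48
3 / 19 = 0.16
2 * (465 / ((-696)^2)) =155 / 80736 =0.00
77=77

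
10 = 10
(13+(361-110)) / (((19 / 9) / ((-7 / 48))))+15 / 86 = -14757 / 817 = -18.06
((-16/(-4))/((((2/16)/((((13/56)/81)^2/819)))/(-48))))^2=0.00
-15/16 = -0.94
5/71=0.07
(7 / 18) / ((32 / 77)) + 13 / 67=43601 / 38592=1.13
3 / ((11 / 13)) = 39 / 11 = 3.55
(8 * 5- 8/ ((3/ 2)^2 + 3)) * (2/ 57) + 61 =74633/ 1197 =62.35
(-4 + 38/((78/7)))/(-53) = 23/2067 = 0.01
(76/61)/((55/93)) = 7068/3355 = 2.11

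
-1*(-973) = 973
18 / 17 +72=1242 / 17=73.06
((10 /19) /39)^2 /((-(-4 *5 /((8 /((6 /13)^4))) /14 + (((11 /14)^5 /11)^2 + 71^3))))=-4888403669094400 /9606794805683187775155873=-0.00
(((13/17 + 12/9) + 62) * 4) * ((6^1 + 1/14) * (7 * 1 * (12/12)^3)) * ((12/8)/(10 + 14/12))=98070/67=1463.73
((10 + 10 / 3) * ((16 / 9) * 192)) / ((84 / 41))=419840 / 189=2221.38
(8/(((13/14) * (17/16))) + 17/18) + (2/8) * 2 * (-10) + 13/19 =4.74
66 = 66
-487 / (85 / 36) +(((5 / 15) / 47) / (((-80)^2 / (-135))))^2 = -12690452642463 / 61526835200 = -206.26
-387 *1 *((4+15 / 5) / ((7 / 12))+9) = -8127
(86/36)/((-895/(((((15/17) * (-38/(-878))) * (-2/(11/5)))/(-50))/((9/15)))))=-817/264503646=-0.00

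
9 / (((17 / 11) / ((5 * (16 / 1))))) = 7920 / 17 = 465.88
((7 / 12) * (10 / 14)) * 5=25 / 12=2.08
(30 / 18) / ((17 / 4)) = 20 / 51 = 0.39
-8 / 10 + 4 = 16 / 5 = 3.20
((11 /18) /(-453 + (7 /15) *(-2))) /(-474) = 5 /1760436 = 0.00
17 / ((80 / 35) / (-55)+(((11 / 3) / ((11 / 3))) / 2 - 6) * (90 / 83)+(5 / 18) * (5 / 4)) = -2300760 / 765773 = -3.00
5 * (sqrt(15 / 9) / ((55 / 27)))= 3.17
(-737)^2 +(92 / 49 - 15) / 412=10965495129 / 20188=543168.97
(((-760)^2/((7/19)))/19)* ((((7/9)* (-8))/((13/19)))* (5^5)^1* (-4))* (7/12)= 1920520000000/351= 5471566951.57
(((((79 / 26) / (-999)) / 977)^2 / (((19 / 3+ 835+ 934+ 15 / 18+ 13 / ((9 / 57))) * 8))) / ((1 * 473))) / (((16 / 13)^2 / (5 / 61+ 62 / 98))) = 0.00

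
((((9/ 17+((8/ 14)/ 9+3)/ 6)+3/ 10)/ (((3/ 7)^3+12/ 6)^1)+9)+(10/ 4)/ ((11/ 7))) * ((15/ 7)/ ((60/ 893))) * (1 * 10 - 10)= 0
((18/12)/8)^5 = 0.00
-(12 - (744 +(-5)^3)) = 607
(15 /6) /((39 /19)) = 95 /78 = 1.22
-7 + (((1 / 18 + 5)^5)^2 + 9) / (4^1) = 2726642.03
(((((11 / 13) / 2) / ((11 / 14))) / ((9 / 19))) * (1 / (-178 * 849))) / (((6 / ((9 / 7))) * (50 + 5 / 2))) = -19 / 618844590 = -0.00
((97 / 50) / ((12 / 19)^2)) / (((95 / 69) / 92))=974947 / 3000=324.98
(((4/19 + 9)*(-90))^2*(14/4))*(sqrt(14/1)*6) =5209312500*sqrt(14)/361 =53992971.18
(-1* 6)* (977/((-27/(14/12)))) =6839/27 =253.30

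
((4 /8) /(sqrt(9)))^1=0.17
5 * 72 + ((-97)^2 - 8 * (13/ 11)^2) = 1180697/ 121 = 9757.83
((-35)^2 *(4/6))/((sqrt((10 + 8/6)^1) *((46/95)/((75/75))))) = 116375 *sqrt(102)/2346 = 500.99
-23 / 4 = -5.75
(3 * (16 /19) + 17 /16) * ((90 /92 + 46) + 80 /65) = 31452439 /181792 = 173.01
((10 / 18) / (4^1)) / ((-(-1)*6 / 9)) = 0.21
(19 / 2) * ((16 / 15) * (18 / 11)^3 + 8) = 801268 / 6655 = 120.40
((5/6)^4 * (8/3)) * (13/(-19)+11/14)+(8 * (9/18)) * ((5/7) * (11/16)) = 5015/2394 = 2.09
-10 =-10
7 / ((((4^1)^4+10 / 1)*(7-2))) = 1 / 190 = 0.01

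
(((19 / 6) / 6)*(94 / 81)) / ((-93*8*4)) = -893 / 4339008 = -0.00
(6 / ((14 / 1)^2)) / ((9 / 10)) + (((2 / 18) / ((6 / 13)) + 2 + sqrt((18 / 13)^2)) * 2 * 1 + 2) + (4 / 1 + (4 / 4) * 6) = 331678 / 17199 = 19.28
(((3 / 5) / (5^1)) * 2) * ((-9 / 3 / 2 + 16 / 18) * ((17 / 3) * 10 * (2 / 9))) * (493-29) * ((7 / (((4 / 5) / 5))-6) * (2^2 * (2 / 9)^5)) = -1677051904 / 23914845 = -70.13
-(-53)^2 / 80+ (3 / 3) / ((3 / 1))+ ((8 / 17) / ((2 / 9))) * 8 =-72779 / 4080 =-17.84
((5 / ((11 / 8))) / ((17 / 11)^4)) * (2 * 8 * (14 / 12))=2981440 / 250563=11.90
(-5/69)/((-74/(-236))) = -590/2553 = -0.23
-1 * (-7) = 7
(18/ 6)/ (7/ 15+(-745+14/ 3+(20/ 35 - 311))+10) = -315/ 109231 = -0.00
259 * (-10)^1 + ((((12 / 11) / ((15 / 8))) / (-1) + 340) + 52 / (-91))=-866694 / 385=-2251.15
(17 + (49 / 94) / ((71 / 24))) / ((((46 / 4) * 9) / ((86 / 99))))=0.14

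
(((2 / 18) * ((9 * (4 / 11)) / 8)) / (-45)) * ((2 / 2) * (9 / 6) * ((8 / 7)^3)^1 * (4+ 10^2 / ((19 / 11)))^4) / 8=-29739515904 / 7167655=-4149.13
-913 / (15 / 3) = -913 / 5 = -182.60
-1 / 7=-0.14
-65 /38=-1.71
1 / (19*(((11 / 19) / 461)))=461 / 11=41.91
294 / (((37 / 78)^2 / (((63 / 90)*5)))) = 6260436 / 1369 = 4573.00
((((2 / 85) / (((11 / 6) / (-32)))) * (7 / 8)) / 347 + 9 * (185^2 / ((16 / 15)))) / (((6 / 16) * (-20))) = -38503.12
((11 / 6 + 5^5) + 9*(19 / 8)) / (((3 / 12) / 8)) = 302228 / 3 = 100742.67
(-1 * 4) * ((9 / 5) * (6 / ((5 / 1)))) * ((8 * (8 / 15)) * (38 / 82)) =-17.08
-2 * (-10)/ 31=20/ 31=0.65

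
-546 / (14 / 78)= -3042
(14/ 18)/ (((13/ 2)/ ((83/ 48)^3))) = 4002509/ 6469632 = 0.62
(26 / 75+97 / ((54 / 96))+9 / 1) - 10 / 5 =40453 / 225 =179.79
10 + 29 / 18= 209 / 18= 11.61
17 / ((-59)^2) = 17 / 3481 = 0.00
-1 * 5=-5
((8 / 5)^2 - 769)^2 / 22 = 26701.38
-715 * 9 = -6435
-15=-15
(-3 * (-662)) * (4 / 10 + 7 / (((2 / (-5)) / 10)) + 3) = -1703988 / 5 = -340797.60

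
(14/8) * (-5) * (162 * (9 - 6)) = -8505/2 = -4252.50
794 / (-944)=-0.84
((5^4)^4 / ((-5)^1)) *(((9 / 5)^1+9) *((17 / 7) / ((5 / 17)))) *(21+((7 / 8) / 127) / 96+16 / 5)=-7494316037841796875 / 113792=-65859779578896.56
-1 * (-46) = 46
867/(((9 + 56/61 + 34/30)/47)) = 3687.24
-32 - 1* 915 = -947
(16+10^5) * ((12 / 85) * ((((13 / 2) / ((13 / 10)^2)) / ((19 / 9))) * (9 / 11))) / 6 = 8527680 / 2431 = 3507.89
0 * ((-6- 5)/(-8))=0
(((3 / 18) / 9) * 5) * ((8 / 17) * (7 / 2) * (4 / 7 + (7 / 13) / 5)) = 206 / 1989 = 0.10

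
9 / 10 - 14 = -131 / 10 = -13.10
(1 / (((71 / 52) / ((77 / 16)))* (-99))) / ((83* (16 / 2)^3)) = -91 / 108619776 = -0.00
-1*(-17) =17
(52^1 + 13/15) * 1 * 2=1586/15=105.73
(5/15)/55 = 1/165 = 0.01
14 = 14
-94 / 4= -47 / 2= -23.50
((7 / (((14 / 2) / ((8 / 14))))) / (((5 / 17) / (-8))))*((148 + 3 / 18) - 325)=288592 / 105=2748.50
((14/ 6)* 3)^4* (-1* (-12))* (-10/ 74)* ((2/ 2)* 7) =-1008420/ 37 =-27254.59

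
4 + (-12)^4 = 20740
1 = 1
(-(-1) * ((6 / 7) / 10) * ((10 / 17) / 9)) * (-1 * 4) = -8 / 357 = -0.02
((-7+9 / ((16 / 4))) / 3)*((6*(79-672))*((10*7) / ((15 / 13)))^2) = 186604054 / 9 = 20733783.78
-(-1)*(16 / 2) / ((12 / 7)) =14 / 3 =4.67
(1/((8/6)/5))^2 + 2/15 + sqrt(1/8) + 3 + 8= sqrt(2)/4 + 6047/240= 25.55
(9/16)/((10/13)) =117/160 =0.73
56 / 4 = 14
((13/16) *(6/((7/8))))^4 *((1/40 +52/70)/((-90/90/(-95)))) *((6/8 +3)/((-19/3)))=-22382541675/537824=-41616.85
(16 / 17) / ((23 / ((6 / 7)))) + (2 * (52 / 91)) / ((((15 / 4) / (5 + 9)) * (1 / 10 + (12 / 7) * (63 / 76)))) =396448 / 139587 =2.84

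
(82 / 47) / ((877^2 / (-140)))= -11480 / 36149063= -0.00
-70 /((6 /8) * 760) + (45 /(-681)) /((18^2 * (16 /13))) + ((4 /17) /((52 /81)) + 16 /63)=5736097391 /11529580608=0.50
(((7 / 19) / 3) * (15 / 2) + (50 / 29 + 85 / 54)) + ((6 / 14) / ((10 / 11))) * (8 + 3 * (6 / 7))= 33543467 / 3644865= 9.20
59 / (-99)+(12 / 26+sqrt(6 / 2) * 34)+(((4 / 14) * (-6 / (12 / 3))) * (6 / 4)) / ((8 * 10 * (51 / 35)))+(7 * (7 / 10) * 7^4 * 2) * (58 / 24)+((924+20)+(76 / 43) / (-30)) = 34 * sqrt(3)+8701617276629 / 150527520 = 57866.37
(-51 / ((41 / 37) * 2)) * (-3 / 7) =5661 / 574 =9.86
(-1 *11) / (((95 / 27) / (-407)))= 120879 / 95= 1272.41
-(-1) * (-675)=-675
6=6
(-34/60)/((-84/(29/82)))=493/206640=0.00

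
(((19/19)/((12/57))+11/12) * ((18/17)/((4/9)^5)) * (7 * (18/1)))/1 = 11160261/256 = 43594.77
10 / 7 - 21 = -137 / 7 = -19.57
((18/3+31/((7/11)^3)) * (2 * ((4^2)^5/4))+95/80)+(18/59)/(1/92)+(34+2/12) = 64319403068077/971376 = 66214733.60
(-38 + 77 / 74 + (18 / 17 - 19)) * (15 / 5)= -207195 / 1258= -164.70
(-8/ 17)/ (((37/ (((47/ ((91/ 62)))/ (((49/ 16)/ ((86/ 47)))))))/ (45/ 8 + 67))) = -7080896/ 400673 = -17.67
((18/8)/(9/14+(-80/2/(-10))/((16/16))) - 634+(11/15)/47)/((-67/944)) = 5480888072/614055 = 8925.73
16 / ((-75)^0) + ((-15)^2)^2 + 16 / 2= 50649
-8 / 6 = -4 / 3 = -1.33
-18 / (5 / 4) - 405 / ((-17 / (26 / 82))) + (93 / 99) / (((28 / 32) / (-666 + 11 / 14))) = -4063099823 / 5635245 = -721.02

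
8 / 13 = 0.62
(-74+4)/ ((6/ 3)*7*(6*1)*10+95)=-14/ 187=-0.07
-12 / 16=-3 / 4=-0.75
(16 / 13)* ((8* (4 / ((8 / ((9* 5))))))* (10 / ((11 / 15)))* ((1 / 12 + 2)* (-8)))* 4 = -28800000 / 143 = -201398.60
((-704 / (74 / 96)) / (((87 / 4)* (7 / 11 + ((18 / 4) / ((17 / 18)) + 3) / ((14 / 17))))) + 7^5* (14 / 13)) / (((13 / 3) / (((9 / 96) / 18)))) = 97811416647 / 4497157600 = 21.75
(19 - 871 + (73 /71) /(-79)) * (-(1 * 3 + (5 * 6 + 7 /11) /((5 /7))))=12062047084 /308495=39099.65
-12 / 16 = -3 / 4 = -0.75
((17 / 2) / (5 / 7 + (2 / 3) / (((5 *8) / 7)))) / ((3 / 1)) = 1190 / 349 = 3.41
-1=-1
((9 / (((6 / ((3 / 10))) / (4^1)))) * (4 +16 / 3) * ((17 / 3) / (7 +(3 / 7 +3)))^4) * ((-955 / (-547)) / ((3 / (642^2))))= 49114167933828368 / 139804540443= 351305.96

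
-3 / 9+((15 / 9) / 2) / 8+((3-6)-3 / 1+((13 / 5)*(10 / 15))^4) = 2265991 / 810000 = 2.80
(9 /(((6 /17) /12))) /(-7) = -306 /7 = -43.71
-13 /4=-3.25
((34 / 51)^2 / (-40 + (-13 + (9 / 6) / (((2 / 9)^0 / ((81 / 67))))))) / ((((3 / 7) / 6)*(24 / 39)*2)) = -6097 / 61731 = -0.10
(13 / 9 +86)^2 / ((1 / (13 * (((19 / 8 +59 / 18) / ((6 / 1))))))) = 3277081379 / 34992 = 93652.30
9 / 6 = 3 / 2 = 1.50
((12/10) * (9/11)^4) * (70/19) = 551124/278179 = 1.98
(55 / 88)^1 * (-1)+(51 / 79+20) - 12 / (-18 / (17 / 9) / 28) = 943295 / 17064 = 55.28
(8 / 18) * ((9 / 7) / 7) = 4 / 49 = 0.08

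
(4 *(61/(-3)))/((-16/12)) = 61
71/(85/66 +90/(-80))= 18744/43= 435.91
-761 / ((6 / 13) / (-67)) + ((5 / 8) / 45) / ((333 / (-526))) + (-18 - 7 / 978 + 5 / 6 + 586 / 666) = 215834941141 / 1954044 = 110455.52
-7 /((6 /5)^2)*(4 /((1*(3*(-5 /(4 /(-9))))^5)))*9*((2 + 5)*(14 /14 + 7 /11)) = -100352 /2192194125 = -0.00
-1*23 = -23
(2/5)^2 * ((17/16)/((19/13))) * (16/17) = 52/475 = 0.11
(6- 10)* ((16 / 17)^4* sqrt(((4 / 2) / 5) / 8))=-131072* sqrt(5) / 417605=-0.70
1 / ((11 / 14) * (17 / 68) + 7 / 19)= 1064 / 601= 1.77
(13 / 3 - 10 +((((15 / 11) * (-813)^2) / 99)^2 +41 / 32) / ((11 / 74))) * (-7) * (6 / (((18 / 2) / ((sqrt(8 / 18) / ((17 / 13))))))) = -392260008434887229 / 295689636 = -1326593700.55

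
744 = 744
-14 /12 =-7 /6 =-1.17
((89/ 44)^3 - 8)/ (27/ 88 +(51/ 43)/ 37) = 37383727/ 45926760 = 0.81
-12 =-12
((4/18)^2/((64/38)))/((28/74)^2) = 26011/127008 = 0.20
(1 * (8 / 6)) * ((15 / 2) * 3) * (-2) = -60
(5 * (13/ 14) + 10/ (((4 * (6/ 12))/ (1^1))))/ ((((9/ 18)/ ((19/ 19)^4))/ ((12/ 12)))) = 135/ 7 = 19.29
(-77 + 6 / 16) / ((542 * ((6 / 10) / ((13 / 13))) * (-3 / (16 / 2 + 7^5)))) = 17179325 / 13008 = 1320.67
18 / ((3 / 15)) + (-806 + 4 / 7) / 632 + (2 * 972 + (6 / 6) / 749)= 2032.73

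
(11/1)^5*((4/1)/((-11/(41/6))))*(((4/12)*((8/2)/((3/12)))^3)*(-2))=9835003904/9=1092778211.56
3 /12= 1 /4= 0.25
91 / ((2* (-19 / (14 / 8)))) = -4.19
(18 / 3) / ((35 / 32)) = 192 / 35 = 5.49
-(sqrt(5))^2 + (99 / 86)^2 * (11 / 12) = -111983 / 29584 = -3.79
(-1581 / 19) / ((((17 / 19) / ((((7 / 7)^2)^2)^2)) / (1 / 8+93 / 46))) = -36735 / 184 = -199.65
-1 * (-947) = 947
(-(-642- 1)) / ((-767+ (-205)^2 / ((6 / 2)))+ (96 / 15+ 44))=9645 / 199376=0.05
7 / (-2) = -7 / 2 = -3.50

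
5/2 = 2.50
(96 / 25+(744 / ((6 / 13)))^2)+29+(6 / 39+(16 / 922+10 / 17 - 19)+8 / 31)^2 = 648096086145455965566 / 249373209318025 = 2598900.21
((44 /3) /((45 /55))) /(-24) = -121 /162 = -0.75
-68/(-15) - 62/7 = -454/105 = -4.32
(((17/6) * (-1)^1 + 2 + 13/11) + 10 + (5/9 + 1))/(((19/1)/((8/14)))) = 0.36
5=5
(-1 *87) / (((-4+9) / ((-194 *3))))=10126.80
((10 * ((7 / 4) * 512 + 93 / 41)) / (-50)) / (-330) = 36829 / 67650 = 0.54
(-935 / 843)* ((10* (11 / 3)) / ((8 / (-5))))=257125 / 10116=25.42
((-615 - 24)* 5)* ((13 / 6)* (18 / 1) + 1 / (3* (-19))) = -2366430 / 19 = -124548.95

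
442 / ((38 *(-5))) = -221 / 95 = -2.33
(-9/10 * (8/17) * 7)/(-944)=63/20060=0.00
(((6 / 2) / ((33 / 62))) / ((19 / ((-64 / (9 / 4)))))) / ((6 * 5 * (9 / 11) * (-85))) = 7936 / 1962225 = 0.00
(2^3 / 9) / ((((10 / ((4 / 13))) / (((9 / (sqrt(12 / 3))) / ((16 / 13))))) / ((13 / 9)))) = 0.14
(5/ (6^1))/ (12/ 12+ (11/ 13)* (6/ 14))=455/ 744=0.61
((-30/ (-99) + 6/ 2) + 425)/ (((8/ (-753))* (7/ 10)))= -8869085/ 154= -57591.46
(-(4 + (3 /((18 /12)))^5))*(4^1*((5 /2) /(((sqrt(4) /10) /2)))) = -3600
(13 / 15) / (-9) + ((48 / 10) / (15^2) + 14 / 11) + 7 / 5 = 96442 / 37125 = 2.60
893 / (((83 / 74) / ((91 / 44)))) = 3006731 / 1826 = 1646.62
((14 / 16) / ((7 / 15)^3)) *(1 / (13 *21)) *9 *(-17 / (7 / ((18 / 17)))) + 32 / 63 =-249373 / 1123668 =-0.22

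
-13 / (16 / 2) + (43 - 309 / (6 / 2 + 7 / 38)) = -53885 / 968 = -55.67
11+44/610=3377/305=11.07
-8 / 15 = -0.53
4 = 4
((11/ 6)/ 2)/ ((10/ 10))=11/ 12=0.92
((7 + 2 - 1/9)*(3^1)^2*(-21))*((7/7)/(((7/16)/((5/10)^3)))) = -480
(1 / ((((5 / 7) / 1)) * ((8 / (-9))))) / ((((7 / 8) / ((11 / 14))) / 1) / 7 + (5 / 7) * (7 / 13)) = -9009 / 3110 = -2.90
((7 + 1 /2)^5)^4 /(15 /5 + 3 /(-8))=110841891002655029296875 /917504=120808073864152122.82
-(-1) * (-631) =-631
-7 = -7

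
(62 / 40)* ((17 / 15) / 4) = 527 / 1200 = 0.44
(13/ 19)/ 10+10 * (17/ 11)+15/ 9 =107779/ 6270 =17.19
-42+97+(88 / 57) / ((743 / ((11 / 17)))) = 39599153 / 719967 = 55.00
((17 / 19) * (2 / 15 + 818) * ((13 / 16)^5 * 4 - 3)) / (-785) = 5412997421 / 3665510400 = 1.48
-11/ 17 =-0.65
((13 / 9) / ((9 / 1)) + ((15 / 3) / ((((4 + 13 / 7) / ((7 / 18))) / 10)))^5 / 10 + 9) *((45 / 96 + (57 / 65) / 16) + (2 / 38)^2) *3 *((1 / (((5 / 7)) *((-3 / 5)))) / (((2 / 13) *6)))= -1873025142144065984543 / 9483535124883797760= -197.50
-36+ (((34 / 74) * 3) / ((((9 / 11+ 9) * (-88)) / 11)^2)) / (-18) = -5965998089 / 165722112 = -36.00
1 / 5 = 0.20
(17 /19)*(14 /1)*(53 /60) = 6307 /570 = 11.06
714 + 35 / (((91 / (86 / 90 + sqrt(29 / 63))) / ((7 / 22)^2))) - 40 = 35 * sqrt(203) / 18876 + 38169379 / 56628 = 674.06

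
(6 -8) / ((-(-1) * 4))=-0.50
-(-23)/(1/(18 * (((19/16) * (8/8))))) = 3933/8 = 491.62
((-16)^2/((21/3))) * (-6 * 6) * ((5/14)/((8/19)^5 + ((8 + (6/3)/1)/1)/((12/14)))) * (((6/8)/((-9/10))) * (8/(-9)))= -126776268800/4251326681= -29.82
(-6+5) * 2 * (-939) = 1878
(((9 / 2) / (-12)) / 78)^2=1 / 43264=0.00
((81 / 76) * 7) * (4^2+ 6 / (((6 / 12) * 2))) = 6237 / 38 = 164.13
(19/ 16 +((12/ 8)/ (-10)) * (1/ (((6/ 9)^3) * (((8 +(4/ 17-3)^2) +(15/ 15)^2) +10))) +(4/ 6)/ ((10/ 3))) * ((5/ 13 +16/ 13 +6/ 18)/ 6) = 0.44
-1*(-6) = 6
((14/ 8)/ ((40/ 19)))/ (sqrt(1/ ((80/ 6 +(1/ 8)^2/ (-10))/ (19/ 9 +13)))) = 133*sqrt(6527235)/ 435200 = 0.78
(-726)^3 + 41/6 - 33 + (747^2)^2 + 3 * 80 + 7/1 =1865948322755/6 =310991387125.83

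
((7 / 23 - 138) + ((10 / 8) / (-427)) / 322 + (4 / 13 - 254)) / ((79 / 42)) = -8394905595 / 40344668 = -208.08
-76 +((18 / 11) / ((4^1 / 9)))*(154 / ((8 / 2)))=263 / 4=65.75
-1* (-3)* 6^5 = 23328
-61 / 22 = -2.77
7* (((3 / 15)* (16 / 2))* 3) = 168 / 5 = 33.60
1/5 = 0.20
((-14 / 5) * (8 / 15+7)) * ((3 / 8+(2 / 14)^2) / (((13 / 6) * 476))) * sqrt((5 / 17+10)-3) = -3503 * sqrt(527) / 3681860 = -0.02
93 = 93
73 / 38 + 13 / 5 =4.52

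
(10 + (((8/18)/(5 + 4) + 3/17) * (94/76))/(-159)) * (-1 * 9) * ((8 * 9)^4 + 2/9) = -10059603353690219/4159917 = -2418222131.28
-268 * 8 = -2144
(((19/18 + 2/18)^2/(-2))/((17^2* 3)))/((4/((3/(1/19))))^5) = -1091959659/2367488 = -461.23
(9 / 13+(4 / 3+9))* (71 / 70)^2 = 216763 / 19110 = 11.34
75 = 75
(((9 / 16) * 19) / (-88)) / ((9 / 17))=-323 / 1408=-0.23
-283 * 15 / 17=-4245 / 17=-249.71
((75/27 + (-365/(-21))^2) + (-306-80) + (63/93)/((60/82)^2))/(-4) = 109175851/5468400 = 19.96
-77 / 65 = -1.18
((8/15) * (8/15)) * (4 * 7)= 1792/225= 7.96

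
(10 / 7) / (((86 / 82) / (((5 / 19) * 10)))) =20500 / 5719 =3.58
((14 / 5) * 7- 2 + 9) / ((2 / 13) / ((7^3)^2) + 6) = 4.43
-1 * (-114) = 114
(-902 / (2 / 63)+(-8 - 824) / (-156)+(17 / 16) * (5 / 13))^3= -5569827133747349244689 / 242970624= -22923870557073.39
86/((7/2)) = 172/7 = 24.57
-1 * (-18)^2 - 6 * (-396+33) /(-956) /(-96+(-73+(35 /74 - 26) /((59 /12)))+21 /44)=-323.99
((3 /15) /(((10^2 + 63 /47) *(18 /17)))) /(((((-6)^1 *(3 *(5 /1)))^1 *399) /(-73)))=58327 /15393539700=0.00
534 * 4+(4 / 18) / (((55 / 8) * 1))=1057336 / 495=2136.03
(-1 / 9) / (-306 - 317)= 1 / 5607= 0.00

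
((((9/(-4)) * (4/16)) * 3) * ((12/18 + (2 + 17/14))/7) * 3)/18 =-489/3136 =-0.16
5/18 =0.28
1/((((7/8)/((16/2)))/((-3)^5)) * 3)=-740.57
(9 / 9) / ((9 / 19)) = 19 / 9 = 2.11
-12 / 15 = -4 / 5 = -0.80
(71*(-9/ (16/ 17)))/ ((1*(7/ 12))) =-32589/ 28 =-1163.89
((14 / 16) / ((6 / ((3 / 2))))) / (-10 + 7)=-7 / 96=-0.07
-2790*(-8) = 22320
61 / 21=2.90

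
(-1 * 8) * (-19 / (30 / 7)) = 532 / 15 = 35.47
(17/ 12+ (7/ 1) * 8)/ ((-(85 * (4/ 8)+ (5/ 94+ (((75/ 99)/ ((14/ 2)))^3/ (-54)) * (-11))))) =-1.35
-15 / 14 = -1.07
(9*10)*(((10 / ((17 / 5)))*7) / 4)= 7875 / 17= 463.24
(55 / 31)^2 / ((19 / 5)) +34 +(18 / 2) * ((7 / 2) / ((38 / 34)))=2301093 / 36518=63.01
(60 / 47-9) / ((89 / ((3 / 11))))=-0.02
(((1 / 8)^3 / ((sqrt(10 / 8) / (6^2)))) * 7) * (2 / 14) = 0.06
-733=-733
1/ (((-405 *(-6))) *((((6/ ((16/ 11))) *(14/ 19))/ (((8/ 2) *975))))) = 9880/ 18711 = 0.53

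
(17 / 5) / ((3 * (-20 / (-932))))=3961 / 75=52.81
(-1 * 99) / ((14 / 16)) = -792 / 7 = -113.14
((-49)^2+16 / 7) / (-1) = -2403.29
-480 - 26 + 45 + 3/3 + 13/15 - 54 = -7697/15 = -513.13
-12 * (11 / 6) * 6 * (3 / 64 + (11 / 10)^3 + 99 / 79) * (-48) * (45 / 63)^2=164618883 / 19355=8505.24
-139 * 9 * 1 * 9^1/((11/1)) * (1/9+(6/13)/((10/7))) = -317754/715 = -444.41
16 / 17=0.94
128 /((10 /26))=332.80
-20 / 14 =-10 / 7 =-1.43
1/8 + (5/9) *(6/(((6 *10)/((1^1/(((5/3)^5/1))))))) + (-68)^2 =4624.13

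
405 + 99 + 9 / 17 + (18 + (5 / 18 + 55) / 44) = 7052251 / 13464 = 523.79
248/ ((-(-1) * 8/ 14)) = 434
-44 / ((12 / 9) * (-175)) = 33 / 175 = 0.19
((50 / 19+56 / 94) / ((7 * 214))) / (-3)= -1441 / 2006571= -0.00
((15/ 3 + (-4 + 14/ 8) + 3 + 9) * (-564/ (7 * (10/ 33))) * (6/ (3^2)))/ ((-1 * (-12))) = -30503/ 140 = -217.88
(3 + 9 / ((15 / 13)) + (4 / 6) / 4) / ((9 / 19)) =6251 / 270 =23.15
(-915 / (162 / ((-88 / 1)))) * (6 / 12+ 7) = 33550 / 9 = 3727.78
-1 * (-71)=71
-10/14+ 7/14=-0.21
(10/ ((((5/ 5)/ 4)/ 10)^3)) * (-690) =-441600000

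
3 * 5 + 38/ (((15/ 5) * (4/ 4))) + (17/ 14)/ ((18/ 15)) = 803/ 28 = 28.68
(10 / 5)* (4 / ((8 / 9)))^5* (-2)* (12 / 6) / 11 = -59049 / 44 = -1342.02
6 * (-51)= -306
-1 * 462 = -462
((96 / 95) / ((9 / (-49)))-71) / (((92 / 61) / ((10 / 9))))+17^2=5489839 / 23598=232.64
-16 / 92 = -4 / 23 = -0.17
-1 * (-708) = 708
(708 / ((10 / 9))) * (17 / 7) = 54162 / 35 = 1547.49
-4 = -4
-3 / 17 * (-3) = 9 / 17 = 0.53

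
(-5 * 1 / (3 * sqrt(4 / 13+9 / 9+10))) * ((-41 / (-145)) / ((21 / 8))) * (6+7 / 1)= -4264 * sqrt(39) / 38367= -0.69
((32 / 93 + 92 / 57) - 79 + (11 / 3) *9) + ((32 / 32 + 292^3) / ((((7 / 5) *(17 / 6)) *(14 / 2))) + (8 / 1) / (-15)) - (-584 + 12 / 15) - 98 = 62878249922 / 70091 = 897094.49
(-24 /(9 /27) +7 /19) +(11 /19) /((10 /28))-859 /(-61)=-324106 /5795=-55.93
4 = 4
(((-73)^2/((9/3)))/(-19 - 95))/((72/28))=-37303/6156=-6.06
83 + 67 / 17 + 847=15877 / 17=933.94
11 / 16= 0.69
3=3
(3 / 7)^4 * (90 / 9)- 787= -1888777 / 2401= -786.66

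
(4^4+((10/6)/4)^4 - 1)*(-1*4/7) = -145.73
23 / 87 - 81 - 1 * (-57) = -2065 / 87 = -23.74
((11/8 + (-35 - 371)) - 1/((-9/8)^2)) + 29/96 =-1050053/2592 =-405.11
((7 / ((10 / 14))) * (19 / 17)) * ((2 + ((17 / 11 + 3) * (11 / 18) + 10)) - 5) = 81928 / 765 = 107.10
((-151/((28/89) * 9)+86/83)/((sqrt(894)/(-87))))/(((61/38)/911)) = 549027373165 * sqrt(894)/190105524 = 86351.13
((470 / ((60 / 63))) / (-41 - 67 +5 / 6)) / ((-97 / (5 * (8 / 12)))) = 9870 / 62371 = 0.16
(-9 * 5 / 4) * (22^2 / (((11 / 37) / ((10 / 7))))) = -183150 / 7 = -26164.29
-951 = -951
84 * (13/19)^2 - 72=-11796/361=-32.68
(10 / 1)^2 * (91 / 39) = 700 / 3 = 233.33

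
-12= -12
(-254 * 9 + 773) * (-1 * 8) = 12104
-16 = -16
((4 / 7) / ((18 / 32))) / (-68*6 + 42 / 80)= -2560 / 1026837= -0.00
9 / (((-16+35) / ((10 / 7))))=90 / 133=0.68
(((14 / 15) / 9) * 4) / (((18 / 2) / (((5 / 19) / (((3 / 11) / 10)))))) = 6160 / 13851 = 0.44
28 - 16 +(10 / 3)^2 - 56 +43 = 10.11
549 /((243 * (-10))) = -61 /270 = -0.23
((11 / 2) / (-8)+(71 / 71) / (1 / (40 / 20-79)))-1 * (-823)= 11925 / 16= 745.31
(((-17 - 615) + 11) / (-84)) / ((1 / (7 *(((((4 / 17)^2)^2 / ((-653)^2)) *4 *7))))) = 370944 / 35614106089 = 0.00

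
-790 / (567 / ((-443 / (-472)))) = -174985 / 133812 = -1.31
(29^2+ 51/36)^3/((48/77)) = 79545444827233/82944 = 959025906.96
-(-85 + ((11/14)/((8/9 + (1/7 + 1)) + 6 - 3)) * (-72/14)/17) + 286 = 13997015/37723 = 371.05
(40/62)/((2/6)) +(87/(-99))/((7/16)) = -524/7161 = -0.07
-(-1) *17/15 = 17/15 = 1.13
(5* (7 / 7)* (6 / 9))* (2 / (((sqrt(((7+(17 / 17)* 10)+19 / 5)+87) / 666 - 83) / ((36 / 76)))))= -11044544400 / 290287431739 - 279720* sqrt(55) / 290287431739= -0.04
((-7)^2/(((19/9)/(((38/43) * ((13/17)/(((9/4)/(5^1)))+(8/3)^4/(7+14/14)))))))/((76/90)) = 2705780/13889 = 194.81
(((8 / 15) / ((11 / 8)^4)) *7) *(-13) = -2981888 / 219615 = -13.58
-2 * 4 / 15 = -8 / 15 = -0.53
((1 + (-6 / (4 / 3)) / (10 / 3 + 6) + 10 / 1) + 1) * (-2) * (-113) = 72885 / 28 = 2603.04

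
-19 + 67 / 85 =-1548 / 85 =-18.21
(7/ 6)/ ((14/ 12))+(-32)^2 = 1025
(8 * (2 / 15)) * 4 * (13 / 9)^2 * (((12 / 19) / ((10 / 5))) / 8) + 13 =102739 / 7695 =13.35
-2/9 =-0.22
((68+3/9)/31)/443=205/41199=0.00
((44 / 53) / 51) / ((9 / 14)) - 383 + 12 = -9024701 / 24327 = -370.97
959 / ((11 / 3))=2877 / 11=261.55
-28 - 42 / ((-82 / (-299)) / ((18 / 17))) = -132538 / 697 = -190.15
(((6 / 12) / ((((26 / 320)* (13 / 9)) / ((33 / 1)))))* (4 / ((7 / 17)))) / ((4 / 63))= 3635280 / 169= 21510.53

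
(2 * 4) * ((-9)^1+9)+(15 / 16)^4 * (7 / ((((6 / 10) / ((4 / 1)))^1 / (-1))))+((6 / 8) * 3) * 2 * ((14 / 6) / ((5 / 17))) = -28581 / 81920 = -0.35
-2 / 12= -1 / 6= -0.17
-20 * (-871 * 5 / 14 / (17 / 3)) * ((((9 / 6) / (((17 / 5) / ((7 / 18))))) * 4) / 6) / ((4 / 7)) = 762125 / 3468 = 219.76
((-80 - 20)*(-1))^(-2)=1 / 10000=0.00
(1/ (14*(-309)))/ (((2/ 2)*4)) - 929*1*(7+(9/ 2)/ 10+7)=-1161448811/ 86520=-13424.05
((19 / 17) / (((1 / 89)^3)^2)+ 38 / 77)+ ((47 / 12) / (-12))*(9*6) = 555449678115.75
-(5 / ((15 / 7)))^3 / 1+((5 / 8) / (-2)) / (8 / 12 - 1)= -5083 / 432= -11.77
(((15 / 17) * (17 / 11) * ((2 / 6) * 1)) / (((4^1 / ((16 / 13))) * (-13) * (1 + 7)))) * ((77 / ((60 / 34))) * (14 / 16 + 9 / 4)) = -2975 / 16224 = -0.18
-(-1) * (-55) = -55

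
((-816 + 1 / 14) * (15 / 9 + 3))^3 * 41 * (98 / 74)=-2994473452029703 / 999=-2997470922952.66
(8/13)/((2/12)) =48/13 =3.69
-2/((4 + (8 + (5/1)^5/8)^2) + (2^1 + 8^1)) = -128/10170617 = -0.00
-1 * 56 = -56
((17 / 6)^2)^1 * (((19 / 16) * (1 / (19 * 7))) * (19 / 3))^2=104329 / 4064256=0.03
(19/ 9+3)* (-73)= -3358/ 9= -373.11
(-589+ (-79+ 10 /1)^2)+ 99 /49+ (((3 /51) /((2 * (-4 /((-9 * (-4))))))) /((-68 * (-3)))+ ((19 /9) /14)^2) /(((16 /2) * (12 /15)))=175095822109 /41948928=4174.02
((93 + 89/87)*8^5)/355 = 53608448/6177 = 8678.72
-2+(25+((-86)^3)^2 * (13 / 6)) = 2629687028453 / 3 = 876562342817.67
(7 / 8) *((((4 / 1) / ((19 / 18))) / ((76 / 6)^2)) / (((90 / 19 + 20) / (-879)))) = -498393 / 678680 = -0.73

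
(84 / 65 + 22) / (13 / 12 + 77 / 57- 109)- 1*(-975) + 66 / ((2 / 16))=791116741 / 526435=1502.78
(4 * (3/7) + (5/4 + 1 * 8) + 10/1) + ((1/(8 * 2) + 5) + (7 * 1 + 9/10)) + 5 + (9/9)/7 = 21879/560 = 39.07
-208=-208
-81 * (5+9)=-1134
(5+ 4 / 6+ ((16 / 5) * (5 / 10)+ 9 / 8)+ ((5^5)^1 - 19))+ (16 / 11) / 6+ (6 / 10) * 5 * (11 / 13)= 17830227 / 5720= 3117.17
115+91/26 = 237/2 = 118.50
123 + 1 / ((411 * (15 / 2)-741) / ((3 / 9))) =123.00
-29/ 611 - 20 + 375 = 216876/ 611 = 354.95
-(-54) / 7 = 54 / 7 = 7.71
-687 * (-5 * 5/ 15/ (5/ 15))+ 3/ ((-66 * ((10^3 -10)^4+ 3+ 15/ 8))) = 290368961904273611/ 84532448880429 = 3435.00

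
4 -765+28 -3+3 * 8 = -712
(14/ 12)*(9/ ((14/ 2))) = 3/ 2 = 1.50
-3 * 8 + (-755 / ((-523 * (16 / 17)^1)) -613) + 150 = -4062381 / 8368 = -485.47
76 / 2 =38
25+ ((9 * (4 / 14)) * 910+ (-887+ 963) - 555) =1886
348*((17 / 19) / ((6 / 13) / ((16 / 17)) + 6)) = 205088 / 4275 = 47.97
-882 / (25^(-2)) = -551250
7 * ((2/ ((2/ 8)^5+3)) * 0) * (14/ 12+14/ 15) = 0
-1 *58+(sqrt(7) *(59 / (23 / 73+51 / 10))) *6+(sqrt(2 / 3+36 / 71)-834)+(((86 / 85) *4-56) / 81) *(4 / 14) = -14332924 / 16065+5 *sqrt(2130) / 213+4380 *sqrt(7) / 67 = -718.14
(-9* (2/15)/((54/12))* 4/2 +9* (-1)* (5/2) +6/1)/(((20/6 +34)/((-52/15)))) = 949/600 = 1.58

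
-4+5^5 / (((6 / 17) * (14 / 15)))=265513 / 28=9482.61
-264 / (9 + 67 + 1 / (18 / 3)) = -1584 / 457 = -3.47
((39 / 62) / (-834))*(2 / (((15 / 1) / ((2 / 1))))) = -0.00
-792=-792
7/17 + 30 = 517/17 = 30.41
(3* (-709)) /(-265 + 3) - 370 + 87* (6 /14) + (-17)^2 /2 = -165148 /917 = -180.10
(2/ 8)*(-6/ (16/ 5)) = -15/ 32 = -0.47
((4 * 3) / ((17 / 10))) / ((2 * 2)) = 1.76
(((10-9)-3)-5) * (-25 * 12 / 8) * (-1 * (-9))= 4725 / 2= 2362.50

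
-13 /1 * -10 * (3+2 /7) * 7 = 2990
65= 65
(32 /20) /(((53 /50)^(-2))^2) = 2.02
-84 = -84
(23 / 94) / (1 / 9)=207 / 94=2.20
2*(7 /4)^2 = 49 /8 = 6.12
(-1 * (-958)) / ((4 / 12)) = 2874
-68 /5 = -13.60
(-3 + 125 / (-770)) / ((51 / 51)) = -3.16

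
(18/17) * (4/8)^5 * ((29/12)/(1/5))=435/1088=0.40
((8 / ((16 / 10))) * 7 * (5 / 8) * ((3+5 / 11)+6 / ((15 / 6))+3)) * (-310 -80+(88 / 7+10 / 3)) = -2391170 / 33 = -72459.70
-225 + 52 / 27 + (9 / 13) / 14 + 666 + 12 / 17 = 37064245 / 83538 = 443.68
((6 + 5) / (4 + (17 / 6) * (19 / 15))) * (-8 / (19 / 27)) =-213840 / 12977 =-16.48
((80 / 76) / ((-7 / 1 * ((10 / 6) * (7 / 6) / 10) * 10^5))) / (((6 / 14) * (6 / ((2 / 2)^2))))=-1 / 332500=-0.00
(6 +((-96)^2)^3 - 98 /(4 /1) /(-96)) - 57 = 782757789645.26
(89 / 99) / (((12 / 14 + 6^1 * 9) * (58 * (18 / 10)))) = 3115 / 19844352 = 0.00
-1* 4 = -4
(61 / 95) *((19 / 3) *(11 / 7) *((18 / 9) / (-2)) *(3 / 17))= -671 / 595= -1.13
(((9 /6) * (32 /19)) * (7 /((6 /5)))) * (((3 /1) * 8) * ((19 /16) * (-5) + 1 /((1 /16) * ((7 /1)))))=-24540 /19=-1291.58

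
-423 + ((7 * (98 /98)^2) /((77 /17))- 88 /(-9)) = -411.68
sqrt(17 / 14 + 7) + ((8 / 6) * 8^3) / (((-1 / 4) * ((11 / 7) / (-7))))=sqrt(1610) / 14 + 401408 / 33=12166.74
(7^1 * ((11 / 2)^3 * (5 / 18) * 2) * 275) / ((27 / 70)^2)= 15693321875 / 13122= 1195955.03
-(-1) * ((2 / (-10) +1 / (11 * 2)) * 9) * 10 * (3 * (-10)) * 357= 1638630 / 11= 148966.36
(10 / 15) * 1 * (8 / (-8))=-2 / 3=-0.67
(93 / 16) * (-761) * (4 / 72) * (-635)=14980285 / 96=156044.64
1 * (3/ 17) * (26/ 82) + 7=4918/ 697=7.06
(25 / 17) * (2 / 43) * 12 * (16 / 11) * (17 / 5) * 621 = 1192320 / 473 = 2520.76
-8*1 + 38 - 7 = 23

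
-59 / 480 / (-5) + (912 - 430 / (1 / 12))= -10195141 / 2400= -4247.98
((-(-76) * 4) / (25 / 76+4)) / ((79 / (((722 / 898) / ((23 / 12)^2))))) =1201038336 / 6173408311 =0.19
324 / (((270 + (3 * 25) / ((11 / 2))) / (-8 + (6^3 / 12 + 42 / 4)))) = 12177 / 520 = 23.42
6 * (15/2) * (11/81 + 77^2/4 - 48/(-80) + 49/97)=233115769/3492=66757.09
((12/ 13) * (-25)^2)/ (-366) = -1250/ 793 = -1.58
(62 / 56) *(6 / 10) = 93 / 140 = 0.66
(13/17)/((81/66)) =286/459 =0.62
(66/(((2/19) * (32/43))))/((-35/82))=-1105401/560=-1973.93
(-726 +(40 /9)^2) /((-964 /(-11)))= -314633 /39042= -8.06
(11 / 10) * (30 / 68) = 33 / 68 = 0.49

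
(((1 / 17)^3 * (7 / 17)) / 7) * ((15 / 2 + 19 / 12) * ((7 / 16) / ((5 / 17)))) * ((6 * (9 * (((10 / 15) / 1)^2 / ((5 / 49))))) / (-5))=-0.01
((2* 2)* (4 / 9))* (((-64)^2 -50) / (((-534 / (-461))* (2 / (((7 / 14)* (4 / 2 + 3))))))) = 7761.99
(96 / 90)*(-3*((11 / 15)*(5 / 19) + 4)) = -13.42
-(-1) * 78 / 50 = 39 / 25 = 1.56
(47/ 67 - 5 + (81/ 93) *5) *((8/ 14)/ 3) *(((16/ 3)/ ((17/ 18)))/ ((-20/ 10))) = -7488/ 247163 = -0.03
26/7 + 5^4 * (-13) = -8121.29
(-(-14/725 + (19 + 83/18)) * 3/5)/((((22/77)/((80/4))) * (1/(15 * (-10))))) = 4310222/29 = 148628.34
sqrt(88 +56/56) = sqrt(89) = 9.43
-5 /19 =-0.26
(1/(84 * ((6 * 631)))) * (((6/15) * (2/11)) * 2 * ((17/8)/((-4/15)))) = -17/4664352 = -0.00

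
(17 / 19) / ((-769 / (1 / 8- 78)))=10591 / 116888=0.09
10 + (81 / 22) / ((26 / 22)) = 13.12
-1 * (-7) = 7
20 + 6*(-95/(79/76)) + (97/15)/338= -211614137/400530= -528.34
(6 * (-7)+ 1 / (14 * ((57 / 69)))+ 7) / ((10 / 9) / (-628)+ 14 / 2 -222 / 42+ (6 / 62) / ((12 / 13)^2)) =-3254387688 / 170215091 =-19.12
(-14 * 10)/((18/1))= -70/9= -7.78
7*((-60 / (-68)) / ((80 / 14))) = 147 / 136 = 1.08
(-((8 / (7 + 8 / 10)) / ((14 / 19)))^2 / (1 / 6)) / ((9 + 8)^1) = -288800 / 422331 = -0.68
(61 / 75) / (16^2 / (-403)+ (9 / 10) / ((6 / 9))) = 98332 / 86415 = 1.14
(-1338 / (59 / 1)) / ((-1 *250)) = 669 / 7375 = 0.09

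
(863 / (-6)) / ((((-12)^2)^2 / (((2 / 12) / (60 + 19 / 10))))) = -4315 / 231040512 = -0.00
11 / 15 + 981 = 14726 / 15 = 981.73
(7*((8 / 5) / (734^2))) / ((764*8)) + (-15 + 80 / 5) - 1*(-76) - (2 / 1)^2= 150237498167 / 2058047920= 73.00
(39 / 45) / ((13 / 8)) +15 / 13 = 329 / 195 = 1.69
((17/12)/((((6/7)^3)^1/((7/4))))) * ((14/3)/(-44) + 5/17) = 0.74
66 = 66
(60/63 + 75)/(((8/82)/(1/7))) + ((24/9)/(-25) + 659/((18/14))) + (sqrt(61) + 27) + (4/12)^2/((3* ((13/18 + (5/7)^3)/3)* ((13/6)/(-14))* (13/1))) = 658.42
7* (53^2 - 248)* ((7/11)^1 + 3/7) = 19091.09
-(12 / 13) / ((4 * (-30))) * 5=1 / 26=0.04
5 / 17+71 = 1212 / 17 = 71.29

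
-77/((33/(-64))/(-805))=-360640/3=-120213.33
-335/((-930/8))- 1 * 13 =-941/93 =-10.12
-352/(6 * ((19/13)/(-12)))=9152/19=481.68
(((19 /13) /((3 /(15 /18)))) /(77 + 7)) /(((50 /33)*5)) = 209 /327600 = 0.00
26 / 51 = 0.51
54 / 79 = 0.68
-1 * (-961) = 961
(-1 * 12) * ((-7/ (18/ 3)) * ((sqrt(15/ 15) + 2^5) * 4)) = 1848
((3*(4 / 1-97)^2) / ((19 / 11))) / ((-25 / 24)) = -6850008 / 475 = -14421.07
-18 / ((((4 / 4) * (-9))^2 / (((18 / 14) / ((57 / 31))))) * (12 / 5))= -155 / 2394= -0.06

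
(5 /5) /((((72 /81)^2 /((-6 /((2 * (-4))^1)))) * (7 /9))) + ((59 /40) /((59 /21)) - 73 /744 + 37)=32204027 /833280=38.65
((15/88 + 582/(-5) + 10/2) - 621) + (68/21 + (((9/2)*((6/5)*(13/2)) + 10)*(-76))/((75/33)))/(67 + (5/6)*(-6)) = -5417312407/7161000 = -756.50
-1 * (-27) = 27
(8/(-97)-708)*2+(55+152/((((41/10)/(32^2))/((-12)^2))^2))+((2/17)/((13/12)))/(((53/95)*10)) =375498632708747404947/1909886641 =196607811504.53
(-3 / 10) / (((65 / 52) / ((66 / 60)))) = -33 / 125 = -0.26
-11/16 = -0.69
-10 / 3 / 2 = -5 / 3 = -1.67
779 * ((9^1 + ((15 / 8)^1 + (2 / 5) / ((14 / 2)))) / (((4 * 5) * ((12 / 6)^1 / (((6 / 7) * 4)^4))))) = 12361346496 / 420175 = 29419.52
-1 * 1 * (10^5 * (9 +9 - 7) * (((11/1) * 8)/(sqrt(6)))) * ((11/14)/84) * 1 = -66550000 * sqrt(6)/441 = -369645.22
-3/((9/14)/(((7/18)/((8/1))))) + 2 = 383/216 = 1.77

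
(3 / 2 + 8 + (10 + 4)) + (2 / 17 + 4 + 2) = 1007 / 34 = 29.62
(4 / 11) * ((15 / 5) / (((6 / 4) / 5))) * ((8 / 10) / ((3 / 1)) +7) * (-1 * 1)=-872 / 33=-26.42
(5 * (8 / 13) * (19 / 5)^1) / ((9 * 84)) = 38 / 2457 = 0.02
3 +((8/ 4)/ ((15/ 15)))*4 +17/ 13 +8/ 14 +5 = 1627/ 91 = 17.88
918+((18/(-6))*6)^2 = 1242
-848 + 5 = -843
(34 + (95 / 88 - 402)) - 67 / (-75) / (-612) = -370517749 / 1009800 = -366.92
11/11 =1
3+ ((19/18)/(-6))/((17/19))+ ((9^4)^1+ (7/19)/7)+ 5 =229147973/34884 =6568.86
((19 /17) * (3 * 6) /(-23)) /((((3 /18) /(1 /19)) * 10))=-54 /1955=-0.03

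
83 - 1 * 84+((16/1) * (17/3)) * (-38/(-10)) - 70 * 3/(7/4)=3353/15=223.53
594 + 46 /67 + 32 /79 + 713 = 6923729 /5293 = 1308.09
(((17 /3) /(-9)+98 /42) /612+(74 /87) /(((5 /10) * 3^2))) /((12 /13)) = 597415 /2875176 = 0.21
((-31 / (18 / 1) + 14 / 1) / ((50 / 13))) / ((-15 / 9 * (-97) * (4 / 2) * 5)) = 2873 / 1455000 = 0.00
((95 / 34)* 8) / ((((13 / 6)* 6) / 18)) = 6840 / 221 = 30.95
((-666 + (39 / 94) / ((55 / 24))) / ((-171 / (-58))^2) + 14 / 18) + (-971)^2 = 7917968914928 / 8398665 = 942765.18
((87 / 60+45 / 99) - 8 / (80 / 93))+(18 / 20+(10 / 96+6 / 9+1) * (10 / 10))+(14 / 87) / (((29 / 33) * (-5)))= -2114221 / 444048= -4.76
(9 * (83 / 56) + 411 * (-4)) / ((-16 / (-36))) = -3668.99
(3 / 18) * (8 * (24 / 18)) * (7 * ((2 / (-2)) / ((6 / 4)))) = -224 / 27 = -8.30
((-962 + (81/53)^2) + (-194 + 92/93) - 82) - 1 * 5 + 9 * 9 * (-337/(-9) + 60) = 6653.32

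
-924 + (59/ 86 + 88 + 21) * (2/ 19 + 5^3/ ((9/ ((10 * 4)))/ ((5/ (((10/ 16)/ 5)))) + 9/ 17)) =293837002325/ 11889801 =24713.37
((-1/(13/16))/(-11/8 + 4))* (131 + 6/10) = -61.70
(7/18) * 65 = 455/18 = 25.28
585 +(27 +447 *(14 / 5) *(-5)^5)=-3910638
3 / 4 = 0.75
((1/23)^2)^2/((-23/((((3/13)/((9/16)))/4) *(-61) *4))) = 976/251017377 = 0.00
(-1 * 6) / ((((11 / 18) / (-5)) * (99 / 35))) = 2100 / 121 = 17.36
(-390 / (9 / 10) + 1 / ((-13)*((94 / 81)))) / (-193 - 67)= 1588843 / 953160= 1.67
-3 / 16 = -0.19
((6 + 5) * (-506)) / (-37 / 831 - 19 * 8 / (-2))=-4625346 / 63119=-73.28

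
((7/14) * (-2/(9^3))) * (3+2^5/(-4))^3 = 125/729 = 0.17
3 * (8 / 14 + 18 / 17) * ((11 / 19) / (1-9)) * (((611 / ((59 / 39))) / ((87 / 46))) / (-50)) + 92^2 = 3274943281889 / 386857100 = 8465.51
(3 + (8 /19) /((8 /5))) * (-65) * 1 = -4030 /19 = -212.11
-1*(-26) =26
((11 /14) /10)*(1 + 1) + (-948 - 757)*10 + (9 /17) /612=-689836607 /40460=-17049.84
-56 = -56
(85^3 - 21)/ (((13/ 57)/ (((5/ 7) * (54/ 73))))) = 9451060560/ 6643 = 1422709.70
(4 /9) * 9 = 4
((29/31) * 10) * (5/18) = 725/279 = 2.60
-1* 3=-3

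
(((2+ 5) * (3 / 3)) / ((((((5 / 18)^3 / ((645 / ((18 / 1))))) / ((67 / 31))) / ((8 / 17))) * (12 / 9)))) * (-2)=-235227888 / 13175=-17854.11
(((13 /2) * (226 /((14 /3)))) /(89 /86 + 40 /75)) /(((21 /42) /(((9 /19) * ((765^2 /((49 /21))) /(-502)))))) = -155414507625 /1635767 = -95010.17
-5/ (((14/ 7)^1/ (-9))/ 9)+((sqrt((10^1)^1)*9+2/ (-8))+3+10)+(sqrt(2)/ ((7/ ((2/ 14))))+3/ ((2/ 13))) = sqrt(2)/ 49+9*sqrt(10)+939/ 4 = 263.24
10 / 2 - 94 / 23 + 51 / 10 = 1383 / 230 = 6.01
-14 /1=-14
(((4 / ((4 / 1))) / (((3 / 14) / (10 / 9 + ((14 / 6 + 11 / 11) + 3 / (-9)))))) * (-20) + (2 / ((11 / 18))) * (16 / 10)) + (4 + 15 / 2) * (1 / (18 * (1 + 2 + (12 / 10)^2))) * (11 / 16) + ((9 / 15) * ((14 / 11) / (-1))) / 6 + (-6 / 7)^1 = -3112635481 / 8205120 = -379.35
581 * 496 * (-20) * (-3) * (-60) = -1037433600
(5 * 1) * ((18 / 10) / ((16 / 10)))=45 / 8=5.62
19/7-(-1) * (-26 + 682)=4611/7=658.71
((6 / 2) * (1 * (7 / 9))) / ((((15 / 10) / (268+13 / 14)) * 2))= 1255 / 6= 209.17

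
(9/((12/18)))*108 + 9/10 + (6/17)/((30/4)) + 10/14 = 1736997/1190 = 1459.66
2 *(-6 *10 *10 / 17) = -1200 / 17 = -70.59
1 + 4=5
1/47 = 0.02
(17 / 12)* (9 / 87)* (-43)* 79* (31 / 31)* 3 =-173247 / 116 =-1493.51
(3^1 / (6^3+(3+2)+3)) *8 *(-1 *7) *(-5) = 15 / 4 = 3.75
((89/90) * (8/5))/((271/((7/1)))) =0.04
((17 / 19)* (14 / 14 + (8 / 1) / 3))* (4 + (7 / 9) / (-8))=52547 / 4104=12.80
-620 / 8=-155 / 2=-77.50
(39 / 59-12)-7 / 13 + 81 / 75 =-207041 / 19175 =-10.80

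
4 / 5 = 0.80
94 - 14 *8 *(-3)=430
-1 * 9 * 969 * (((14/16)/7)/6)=-2907/16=-181.69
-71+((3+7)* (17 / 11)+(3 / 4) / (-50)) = -122233 / 2200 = -55.56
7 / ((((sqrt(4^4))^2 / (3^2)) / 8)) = 63 / 32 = 1.97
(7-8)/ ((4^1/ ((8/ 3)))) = -2/ 3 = -0.67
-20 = -20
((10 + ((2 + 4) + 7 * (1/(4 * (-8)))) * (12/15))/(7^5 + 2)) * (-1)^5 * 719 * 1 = -2157/3448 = -0.63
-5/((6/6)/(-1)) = 5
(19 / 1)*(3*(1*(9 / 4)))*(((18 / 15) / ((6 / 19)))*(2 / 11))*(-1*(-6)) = 29241 / 55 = 531.65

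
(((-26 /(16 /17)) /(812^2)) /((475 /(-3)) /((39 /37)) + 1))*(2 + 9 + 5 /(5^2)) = 25857 /8222019680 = 0.00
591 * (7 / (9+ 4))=4137 / 13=318.23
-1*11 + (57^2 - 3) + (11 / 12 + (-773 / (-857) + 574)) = 39190459 / 10284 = 3810.82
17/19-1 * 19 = -344/19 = -18.11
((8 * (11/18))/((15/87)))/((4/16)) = 113.42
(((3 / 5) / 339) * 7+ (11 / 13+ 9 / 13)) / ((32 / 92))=261993 / 58760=4.46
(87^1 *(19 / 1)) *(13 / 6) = 7163 / 2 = 3581.50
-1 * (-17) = 17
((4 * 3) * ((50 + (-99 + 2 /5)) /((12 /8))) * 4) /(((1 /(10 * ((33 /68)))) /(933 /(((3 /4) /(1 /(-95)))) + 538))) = -6398007264 /1615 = -3961614.40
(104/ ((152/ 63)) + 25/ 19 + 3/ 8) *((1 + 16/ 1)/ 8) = 115753/ 1216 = 95.19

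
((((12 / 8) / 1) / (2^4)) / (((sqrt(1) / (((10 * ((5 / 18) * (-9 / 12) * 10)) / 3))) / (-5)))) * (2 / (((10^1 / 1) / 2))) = 125 / 96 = 1.30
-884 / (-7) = 884 / 7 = 126.29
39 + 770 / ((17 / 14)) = 11443 / 17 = 673.12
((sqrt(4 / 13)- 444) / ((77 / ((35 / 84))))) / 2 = -185 / 154 +5*sqrt(13) / 12012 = -1.20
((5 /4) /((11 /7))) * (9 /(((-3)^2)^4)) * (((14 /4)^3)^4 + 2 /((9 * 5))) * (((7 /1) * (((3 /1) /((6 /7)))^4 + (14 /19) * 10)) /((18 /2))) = 486886177055866189 /1078394093568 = 451491.88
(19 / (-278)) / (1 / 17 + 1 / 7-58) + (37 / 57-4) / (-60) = 2453557 / 43021890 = 0.06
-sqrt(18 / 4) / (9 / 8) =-4 * sqrt(2) / 3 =-1.89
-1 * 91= -91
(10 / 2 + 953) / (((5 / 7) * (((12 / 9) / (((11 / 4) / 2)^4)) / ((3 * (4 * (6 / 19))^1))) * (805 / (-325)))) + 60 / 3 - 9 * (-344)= -1067204081 / 447488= -2384.88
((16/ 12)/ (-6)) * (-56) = 112/ 9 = 12.44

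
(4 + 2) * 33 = 198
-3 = -3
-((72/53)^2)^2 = -26873856/7890481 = -3.41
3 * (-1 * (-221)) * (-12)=-7956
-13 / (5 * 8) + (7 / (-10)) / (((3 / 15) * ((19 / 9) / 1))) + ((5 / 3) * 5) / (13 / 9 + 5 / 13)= 209251 / 81320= 2.57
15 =15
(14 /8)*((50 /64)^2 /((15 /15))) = 4375 /4096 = 1.07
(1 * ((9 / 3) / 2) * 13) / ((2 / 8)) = 78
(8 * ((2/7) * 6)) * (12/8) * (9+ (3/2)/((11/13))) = 17064/77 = 221.61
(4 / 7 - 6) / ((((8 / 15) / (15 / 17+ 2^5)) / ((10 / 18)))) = -265525 / 1428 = -185.94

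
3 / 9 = 1 / 3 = 0.33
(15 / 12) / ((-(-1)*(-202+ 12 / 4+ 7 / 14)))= -5 / 794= -0.01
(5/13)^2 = 25/169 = 0.15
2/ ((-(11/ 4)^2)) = -32/ 121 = -0.26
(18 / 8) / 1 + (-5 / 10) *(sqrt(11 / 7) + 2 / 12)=13 / 6 - sqrt(77) / 14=1.54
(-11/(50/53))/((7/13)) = -7579/350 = -21.65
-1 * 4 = -4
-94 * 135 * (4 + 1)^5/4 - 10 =-19828145/2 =-9914072.50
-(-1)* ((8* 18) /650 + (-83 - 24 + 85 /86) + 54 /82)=-120475503 /1145950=-105.13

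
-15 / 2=-7.50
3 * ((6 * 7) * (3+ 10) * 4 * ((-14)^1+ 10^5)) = 655108272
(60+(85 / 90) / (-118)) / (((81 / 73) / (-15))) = -811.00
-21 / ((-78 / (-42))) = -147 / 13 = -11.31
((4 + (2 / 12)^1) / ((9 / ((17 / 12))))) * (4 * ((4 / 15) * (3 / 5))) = 34 / 81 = 0.42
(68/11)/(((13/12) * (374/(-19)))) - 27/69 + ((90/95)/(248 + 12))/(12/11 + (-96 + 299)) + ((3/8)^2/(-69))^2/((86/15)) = -42583677478113327/62514785374412800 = -0.68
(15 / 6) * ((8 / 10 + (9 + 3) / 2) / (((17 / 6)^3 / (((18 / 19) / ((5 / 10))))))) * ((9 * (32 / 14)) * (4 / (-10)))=-2239488 / 192185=-11.65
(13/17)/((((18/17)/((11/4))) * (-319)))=-13/2088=-0.01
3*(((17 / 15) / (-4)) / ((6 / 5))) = -17 / 24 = -0.71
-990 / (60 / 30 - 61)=990 / 59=16.78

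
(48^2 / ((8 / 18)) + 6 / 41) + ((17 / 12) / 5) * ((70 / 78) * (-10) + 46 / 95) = 11806985042 / 2278575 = 5181.74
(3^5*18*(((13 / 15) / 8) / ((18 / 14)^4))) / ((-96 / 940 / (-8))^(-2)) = 31213 / 1104500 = 0.03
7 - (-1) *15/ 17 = 134/ 17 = 7.88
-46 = -46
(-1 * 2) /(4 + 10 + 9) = -2 /23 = -0.09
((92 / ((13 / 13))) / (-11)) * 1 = -92 / 11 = -8.36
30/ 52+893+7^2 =24507/ 26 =942.58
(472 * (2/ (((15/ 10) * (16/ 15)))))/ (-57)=-590/ 57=-10.35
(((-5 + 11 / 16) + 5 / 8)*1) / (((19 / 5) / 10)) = -1475 / 152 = -9.70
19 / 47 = 0.40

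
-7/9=-0.78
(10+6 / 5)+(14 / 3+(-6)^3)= -3002 / 15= -200.13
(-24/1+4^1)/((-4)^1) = 5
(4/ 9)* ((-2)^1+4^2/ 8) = 0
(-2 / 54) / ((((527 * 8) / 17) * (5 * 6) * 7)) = -1 / 1406160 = -0.00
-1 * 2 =-2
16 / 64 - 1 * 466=-1863 / 4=-465.75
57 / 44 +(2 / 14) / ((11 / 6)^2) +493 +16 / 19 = 31875731 / 64372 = 495.18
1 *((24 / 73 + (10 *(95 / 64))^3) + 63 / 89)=696516364355 / 212893696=3271.66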